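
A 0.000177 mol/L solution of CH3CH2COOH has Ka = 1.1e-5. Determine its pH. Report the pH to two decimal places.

pH = 4.41

CH3CH2COOH ⇌ CH3CH2COO- + H+
Let x = [H+] at equilibrium. Ka = x²/(0.000177 − x).
Here C₀/Ka ≈ 16.1, so the small-x approximation fails. Use the quadratic:
x = (−Ka + √(Ka² + 4·Ka·C₀))/2 = 3.90 × 10^-5 M
pH = −log[H+] = −log(3.90 × 10^-5) = 4.41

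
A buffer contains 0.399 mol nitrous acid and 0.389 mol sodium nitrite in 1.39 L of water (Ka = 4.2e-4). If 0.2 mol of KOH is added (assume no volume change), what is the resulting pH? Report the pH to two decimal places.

pH = 3.85

OH- converts HNO2 to NO2-: HNO2 → 0.199 mol, NO2- → 0.589 mol.
pKa = −log(4.2 × 10^-4) = 3.377
Henderson–Hasselbalch with mole ratio 0.589/0.199: pH = 3.377 + (+0.471)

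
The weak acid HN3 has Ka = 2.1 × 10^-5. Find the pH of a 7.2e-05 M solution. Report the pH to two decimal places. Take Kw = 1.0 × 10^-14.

HN3 ⇌ N3- + H+
From the ICE table, Ka = x²/(7.2e-05 − x) = 2.1 × 10^-5.
x is not negligible relative to C₀; solve x² + 2.1e-05·x − 1.51e-09 = 0.
x = [−2.1e-05 + √(2.1e-05² + 6.05e-09)]/2 = 2.98 × 10^-5 M
pH = −log[H+] = −log(2.98 × 10^-5) = 4.53

pH = 4.53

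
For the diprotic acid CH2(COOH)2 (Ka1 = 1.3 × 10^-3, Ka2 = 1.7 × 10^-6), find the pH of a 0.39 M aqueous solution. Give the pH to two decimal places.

pH = 1.66

Ka1 ≫ Ka2, so treat the first dissociation as the only significant source of H+.
Ka1 = x²/(0.39 − x) = 1.3 × 10^-3
Solving the quadratic: x = (−Ka1 + √(Ka1² + 4·Ka1·C₀))/2 = 2.19 × 10^-2 M
pH = −log(2.19 × 10^-2) = 1.66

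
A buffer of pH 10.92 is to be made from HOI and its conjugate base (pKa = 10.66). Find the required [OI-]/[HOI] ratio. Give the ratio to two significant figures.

pH = pKa + log(r) ⇒ log(r) = 10.92 − 10.66 = +0.26
r = [OI-]/[HOI] = 10^(+0.26) = 1.82

ratio = 1.8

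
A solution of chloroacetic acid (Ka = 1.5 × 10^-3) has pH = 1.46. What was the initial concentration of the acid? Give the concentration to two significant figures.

C₀ = 8.4 × 10^-1 M

[H+] = 10^(-1.46) = 3.47 × 10^-2 M = x
Ka = x²/(C₀ − x) ⇒ C₀ = x + x²/Ka
C₀ = 3.47 × 10^-2 + (3.47 × 10^-2)²/(1.5 × 10^-3) = 8.37 × 10^-1 M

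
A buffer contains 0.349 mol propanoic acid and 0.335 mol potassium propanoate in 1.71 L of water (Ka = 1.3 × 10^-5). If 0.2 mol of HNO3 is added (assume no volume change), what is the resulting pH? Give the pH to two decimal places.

pH = 4.28

Added H+ converts CH3CH2COO- to CH3CH2COOH: CH3CH2COOH → 0.549 mol, CH3CH2COO- → 0.135 mol.
pKa = −log(1.3 × 10^-5) = 4.886
pH = pKa + log([A⁻]/[HA]) = 4.886 + log(0.135/0.549) = 4.886 -0.609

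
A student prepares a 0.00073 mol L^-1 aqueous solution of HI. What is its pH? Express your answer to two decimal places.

pH = 3.14

HI is a strong acid and dissociates completely, so [H+] = 0.00073 M.
pH = -log(0.00073) = 3.14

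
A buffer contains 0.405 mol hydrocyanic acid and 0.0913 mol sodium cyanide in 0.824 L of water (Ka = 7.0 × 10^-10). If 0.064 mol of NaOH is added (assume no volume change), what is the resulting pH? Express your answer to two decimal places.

pH = 8.81

OH- converts HCN to CN-: HCN → 0.341 mol, CN- → 0.155 mol.
pKa = −log(7.0 × 10^-10) = 9.155
Henderson–Hasselbalch with mole ratio 0.155/0.341: pH = 9.155 + (-0.342)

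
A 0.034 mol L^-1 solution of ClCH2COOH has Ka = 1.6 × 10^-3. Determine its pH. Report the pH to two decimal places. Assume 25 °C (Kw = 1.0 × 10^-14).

ClCH2COOH ⇌ ClCH2COO- + H+
From the ICE table, Ka = x²/(0.034 − x) = 1.6 × 10^-3.
x is not negligible relative to C₀; solve x² + 0.0016·x − 5.44e-05 = 0.
x = (−Ka + √(Ka² + 4·Ka·C₀))/2 = 6.62 × 10^-3 M
pH = −log[H+] = −log(6.62 × 10^-3) = 2.18

pH = 2.18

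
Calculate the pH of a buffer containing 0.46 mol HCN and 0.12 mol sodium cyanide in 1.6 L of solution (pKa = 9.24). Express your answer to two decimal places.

Henderson–Hasselbalch: pH = pKa + log([CN-]/[HCN]) = 9.24 + log(0.12/0.46)
pH = 9.24 + (-0.584) = 8.66

pH = 8.66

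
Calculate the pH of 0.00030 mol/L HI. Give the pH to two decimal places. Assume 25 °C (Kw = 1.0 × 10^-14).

pH = 3.52

HI is a strong acid and dissociates completely, so [H+] = 0.00030 M.
pH = -log(0.0003) = 3.52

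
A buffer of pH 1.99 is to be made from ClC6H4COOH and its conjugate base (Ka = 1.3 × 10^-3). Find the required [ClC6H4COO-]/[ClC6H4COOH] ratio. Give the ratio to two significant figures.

ratio = 0.13

pKa = -log(1.3 × 10^-3) = 2.886
pH = pKa + log(r) ⇒ log(r) = 1.99 − 2.886 = -0.896
r = [ClC6H4COO-]/[ClC6H4COOH] = 10^(-0.896) = 0.127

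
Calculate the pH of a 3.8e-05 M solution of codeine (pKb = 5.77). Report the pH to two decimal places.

C18H21NO3 + H2O ⇌ C18H22NO3+ + OH-
Kb = 10^(−5.77) = 1.70 × 10^-6
Kb = x²/(3.8e-05 − x) = 1.70 × 10^-6
x is not negligible relative to C₀; solve x² + 1.7e-06·x − 6.46e-11 = 0.
x = (−Kb + √(Kb² + 4·Kb·C₀))/2 = 7.23 × 10^-6 M
pOH = 5.14, so pH = 14.00 − pOH = 8.86

pH = 8.86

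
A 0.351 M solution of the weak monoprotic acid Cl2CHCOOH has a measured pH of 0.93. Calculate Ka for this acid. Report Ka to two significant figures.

[H+] = 10^(-0.93) = 1.17 × 10^-1 M
At equilibrium [HA] = 0.351 − 1.17 × 10^-1 = 2.34 × 10^-1 M
Ka = [H+][A-]/[HA] = (1.17 × 10^-1)² / 2.34 × 10^-1 = 5.9 × 10^-2

Ka = 5.9 × 10^-2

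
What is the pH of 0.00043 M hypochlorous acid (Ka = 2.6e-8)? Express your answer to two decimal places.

pH = 5.48

HOCl ⇌ OCl- + H+
Ka = [H+]²/(0.00043 − [H+]) = 2.6 × 10^-8
Neglecting [H+] in the denominator: [H+] = √(2.6 × 10^-8 × 0.00043) = 3.34 × 10^-6 M
([H+]/C₀ = 0.78% < 5%, so the approximation holds.)
pH = −log[H+] = −log(3.34 × 10^-6) = 5.48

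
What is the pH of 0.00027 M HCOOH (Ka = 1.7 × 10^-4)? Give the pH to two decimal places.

HCOOH ⇌ HCOO- + H+
Let x = [H+] at equilibrium. Ka = x²/(0.00027 − x).
Here C₀/Ka ≈ 1.59, so the small-x approximation fails. Use the quadratic:
x = [−0.00017 + √(0.00017² + 1.84e-07)]/2 = 1.45 × 10^-4 M
pH = −log[H+] = −log(1.45 × 10^-4) = 3.84

pH = 3.84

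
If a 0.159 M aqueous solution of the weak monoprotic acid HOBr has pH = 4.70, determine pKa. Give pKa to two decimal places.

pKa = 8.60

[H+] = 10^(-4.70) = 2.00 × 10^-5 M
At equilibrium [HA] = 0.159 − 2.00 × 10^-5 = 1.59 × 10^-1 M
Ka = [H+][A-]/[HA] = (2.00 × 10^-5)² / 1.59 × 10^-1 = 2.52 × 10^-9
pKa = -log(2.52 × 10^-9) = 8.60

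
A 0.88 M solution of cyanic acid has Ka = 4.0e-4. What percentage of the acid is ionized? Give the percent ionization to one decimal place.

2.1%

HOCN ⇌ OCN- + H+; let x = [H+] at equilibrium.
x ≈ √(Ka·C₀) = √(4.0 × 10^-4 × 0.88) = 1.88 × 10^-2 M
% ionization = x/C₀ × 100% = 1.88 × 10^-2/0.88 × 100% = 2.1%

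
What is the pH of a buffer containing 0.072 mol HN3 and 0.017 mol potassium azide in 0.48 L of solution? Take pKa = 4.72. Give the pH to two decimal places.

pH = 4.09

Henderson–Hasselbalch: pH = pKa + log([N3-]/[HN3]) = 4.72 + log(0.017/0.072)
pH = 4.72 + (-0.627) = 4.09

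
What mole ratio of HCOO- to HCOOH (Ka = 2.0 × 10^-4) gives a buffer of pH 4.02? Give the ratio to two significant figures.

pKa = -log(2.0 × 10^-4) = 3.699
pH = pKa + log(r) ⇒ log(r) = 4.02 − 3.699 = +0.321
r = [HCOO-]/[HCOOH] = 10^(+0.321) = 2.09

ratio = 2.1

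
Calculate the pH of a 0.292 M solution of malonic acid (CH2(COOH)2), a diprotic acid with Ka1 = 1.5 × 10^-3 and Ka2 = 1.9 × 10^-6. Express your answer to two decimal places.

Ka1 ≫ Ka2, so treat the first dissociation as the only significant source of H+.
Ka1 = x²/(0.292 − x) = 1.5 × 10^-3
Solving the quadratic: x = (−Ka1 + √(Ka1² + 4·Ka1·C₀))/2 = 2.02 × 10^-2 M
pH = −log(2.02 × 10^-2) = 1.69

pH = 1.69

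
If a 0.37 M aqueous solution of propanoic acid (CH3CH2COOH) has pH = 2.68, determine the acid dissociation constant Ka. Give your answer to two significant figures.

Ka = 1.2 × 10^-5

[H+] = 10^(-2.68) = 2.09 × 10^-3 M
At equilibrium [HA] = 0.37 − 2.09 × 10^-3 = 3.68 × 10^-1 M
Ka = [H+][A-]/[HA] = (2.09 × 10^-3)² / 3.68 × 10^-1 = 1.2 × 10^-5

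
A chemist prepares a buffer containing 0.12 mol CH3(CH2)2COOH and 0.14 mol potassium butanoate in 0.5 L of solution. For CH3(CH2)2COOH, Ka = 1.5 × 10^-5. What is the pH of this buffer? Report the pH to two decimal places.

pH = 4.89

pKa = −log(1.5 × 10^-5) = 4.824
Henderson–Hasselbalch: pH = pKa + log([CH3(CH2)2COO-]/[CH3(CH2)2COOH]) = 4.824 + log(0.14/0.12)
pH = 4.824 + (+0.067) = 4.89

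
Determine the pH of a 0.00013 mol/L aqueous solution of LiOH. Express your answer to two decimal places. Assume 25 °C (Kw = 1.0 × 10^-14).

LiOH is a strong base; [OH-] = 0.00013 M.
pOH = -log(0.00013) = 3.89
pH = 14.00 - 3.89 = 10.11

pH = 10.11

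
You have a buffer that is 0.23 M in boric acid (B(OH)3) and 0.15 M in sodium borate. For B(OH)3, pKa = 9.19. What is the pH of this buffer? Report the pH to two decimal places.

pH = 9.00

pH = pKa + log([A⁻]/[HA]) = 9.19 + log(0.15/0.23)
pH = 9.19 + (-0.186) = 9.00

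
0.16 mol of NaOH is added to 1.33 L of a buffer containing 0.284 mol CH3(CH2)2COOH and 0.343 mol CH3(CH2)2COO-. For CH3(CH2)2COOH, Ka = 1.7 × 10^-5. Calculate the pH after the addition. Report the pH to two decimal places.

OH- converts CH3(CH2)2COOH to CH3(CH2)2COO-: CH3(CH2)2COOH → 0.124 mol, CH3(CH2)2COO- → 0.503 mol.
pKa = −log(1.7 × 10^-5) = 4.770
pH = pKa + log(n_CH3(CH2)2COO-/n_CH3(CH2)2COOH) = 4.770 + log(0.503/0.124) = 4.770 + (+0.608)

pH = 5.38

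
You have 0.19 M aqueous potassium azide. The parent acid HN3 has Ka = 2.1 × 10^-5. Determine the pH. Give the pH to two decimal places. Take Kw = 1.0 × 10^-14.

pH = 8.98

N3- is the conjugate base of the weak acid HN3.
Kb = Kw/Ka = 1.0×10^-14 / 2.1 × 10^-5 = 4.76 × 10^-10
Let x = [OH-] at equilibrium. Kb = x²/(0.19 − x).
Since Kb ≪ C₀, x ≈ √(Kb·C₀) = 9.51 × 10^-6 M.
(x/C₀ = 0.005% < 5%, so the approximation holds.)
pOH = −log(9.51 × 10^-6) = 5.02; pH = 14.00 − 5.02 = 8.98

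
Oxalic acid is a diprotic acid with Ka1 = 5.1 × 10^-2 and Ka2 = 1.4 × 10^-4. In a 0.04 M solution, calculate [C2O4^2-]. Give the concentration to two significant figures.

First ionization gives [H+] ≈ [HC2O4-] = 2.64 × 10^-2 M.
Second step: Ka2 = [H+][C2O4^2-]/[HC2O4-] ≈ [C2O4^2-] (since [H+] ≈ [HC2O4-]).
So [C2O4^2-] ≈ Ka2.

1.4 × 10^-4 M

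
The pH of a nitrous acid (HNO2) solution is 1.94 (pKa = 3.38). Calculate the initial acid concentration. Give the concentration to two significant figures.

[H+] = 10^(-1.94) = 1.15 × 10^-2 M = x
Ka = 10^(−3.38) = 4.17 × 10^-4
Ka = x²/(C₀ − x) ⇒ C₀ = x + x²/Ka
C₀ = 1.15 × 10^-2 + (1.15 × 10^-2)²/(4.17 × 10^-4) = 3.29 × 10^-1 M

C₀ = 3.3 × 10^-1 M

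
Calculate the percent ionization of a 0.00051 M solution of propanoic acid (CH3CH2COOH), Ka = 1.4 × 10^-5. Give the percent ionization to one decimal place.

CH3CH2COOH ⇌ CH3CH2COO- + H+; let x = [H+] at equilibrium.
Ka = x²/(C₀ − x); solving the quadratic gives x = 7.78 × 10^-5 M.
% ionization = x/C₀ × 100% = 7.78 × 10^-5/0.00051 × 100% = 15.3%

15.3%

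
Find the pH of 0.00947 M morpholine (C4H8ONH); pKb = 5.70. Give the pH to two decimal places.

C4H8ONH + H2O ⇌ C4H8ONH2+ + OH-
Kb = 10^(−5.70) = 2.00 × 10^-6
Kb = x²/(0.00947 − x) = 2.00 × 10^-6
Neglecting x in the denominator: x = √(2.00 × 10^-6 × 0.00947) = 1.38 × 10^-4 M
Check: 1.5% ionized — well under 5%, approximation valid.
pOH = −log(1.38 × 10^-4) = 3.86; pH = 14.00 − 3.86 = 10.14

pH = 10.14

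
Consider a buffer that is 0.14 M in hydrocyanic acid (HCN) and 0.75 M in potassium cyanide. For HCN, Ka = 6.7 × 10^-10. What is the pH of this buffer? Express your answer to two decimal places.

pH = 9.90

pKa = −log(6.7 × 10^-10) = 9.174
Using pH = pKa + log([base]/[acid]) with [base]/[acid] = 0.75/0.14:
pH = 9.174 + (+0.729) = 9.90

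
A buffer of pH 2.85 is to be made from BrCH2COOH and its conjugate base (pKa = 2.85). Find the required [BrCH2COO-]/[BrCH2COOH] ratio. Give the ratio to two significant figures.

pH = pKa + log(r) ⇒ log(r) = 2.85 − 2.85 = +0.00
r = [BrCH2COO-]/[BrCH2COOH] = 10^(+0.00) = 1

ratio = 1.0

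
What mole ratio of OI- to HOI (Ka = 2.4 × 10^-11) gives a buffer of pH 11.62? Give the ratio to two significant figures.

pKa = -log(2.4 × 10^-11) = 10.620
pH = pKa + log(r) ⇒ log(r) = 11.62 − 10.620 = +1.000
r = [OI-]/[HOI] = 10^(+1.000) = 10

ratio = 10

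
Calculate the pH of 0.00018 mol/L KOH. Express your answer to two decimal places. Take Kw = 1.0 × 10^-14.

pH = 10.26

KOH is a strong base; [OH-] = 0.00018 M.
pOH = -log(0.00018) = 3.74
pH = 14.00 - 3.74 = 10.26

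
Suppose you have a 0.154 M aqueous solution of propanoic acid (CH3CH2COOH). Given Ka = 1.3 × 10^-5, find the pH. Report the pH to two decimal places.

pH = 2.85

CH3CH2COOH ⇌ CH3CH2COO- + H+
From the ICE table, Ka = [H+]²/(0.154 − [H+]) = 1.3 × 10^-5.
Neglecting [H+] in the denominator: [H+] = √(1.3 × 10^-5 × 0.154) = 1.41 × 10^-3 M
pH = −log[H+] = −log(1.41 × 10^-3) = 2.85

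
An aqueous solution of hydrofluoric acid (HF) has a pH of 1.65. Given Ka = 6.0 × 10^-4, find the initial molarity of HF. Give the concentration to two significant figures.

C₀ = 8.6 × 10^-1 M

[H+] = 10^(-1.65) = 2.24 × 10^-2 M = x
Ka = x²/(C₀ − x) ⇒ C₀ = x + x²/Ka
C₀ = 2.24 × 10^-2 + (2.24 × 10^-2)²/(6.0 × 10^-4) = 8.59 × 10^-1 M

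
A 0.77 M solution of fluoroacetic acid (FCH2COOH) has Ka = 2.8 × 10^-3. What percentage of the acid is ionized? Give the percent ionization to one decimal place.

5.9%

FCH2COOH ⇌ FCH2COO- + H+; let x = [H+] at equilibrium.
Ka = x²/(C₀ − x); solving the quadratic gives x = 4.51 × 10^-2 M.
% ionization = x/C₀ × 100% = 4.51 × 10^-2/0.77 × 100% = 5.9%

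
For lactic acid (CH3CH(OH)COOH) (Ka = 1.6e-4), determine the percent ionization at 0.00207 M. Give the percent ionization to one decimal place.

24.2%

CH3CH(OH)COOH ⇌ CH3CH(OH)COO- + H+; let x = [H+] at equilibrium.
Ka = x²/(C₀ − x); solving the quadratic gives x = 5.01 × 10^-4 M.
% ionization = x/C₀ × 100% = 5.01 × 10^-4/0.00207 × 100% = 24.2%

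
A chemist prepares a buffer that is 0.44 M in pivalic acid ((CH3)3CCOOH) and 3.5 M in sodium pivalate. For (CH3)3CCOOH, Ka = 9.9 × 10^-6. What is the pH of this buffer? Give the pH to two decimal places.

pH = 5.90

pKa = −log(9.9 × 10^-6) = 5.004
Using pH = pKa + log([base]/[acid]) with [base]/[acid] = 3.5/0.44:
pH = 5.004 + (+0.901) = 5.90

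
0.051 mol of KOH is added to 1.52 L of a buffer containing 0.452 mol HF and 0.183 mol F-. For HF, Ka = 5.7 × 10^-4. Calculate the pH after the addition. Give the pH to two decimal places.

pH = 3.01

After neutralization: n(HF) = 0.401 mol, n(F-) = 0.234 mol.
pKa = −log(5.7 × 10^-4) = 3.244
Henderson–Hasselbalch with mole ratio 0.234/0.401: pH = 3.244 + (-0.234)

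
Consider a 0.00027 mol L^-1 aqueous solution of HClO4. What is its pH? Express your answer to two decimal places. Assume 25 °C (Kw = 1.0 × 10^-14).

pH = 3.57

HClO4 is a strong acid and dissociates completely, so [H+] = 0.00027 M.
pH = -log(0.00027) = 3.57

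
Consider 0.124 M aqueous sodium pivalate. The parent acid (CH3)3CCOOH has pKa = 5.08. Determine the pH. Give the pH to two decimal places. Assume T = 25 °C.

pH = 9.09

(CH3)3CCOO- is the conjugate base of the weak acid (CH3)3CCOOH.
Ka = 10^(−5.08) = 8.32 × 10^-6
Kb = Kw/Ka = 1.0×10^-14 / 8.32 × 10^-6 = 1.20 × 10^-9
Let x = [OH-] at equilibrium. Kb = x²/(0.124 − x).
Since Kb ≪ C₀, x ≈ √(Kb·C₀) = 1.22 × 10^-5 M.
(x/C₀ = 0.0098% < 5%, so the approximation holds.)
pOH = 4.91, so pH = 14.00 − pOH = 9.09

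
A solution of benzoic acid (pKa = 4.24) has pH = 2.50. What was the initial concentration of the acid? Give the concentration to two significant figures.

C₀ = 1.8 × 10^-1 M

[H+] = 10^(-2.50) = 3.16 × 10^-3 M = x
Ka = 10^(−4.24) = 5.75 × 10^-5
Ka = x²/(C₀ − x) ⇒ C₀ = x + x²/Ka
C₀ = 3.16 × 10^-3 + (3.16 × 10^-3)²/(5.75 × 10^-5) = 1.77 × 10^-1 M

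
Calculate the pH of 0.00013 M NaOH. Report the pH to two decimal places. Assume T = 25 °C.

NaOH is a strong base; [OH-] = 0.00013 M.
pOH = -log(0.00013) = 3.89
pH = 14.00 - 3.89 = 10.11

pH = 10.11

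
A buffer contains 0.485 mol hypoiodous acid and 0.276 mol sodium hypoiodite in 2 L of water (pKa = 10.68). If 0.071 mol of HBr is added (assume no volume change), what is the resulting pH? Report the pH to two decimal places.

pH = 10.25

After neutralization: n(HOI) = 0.556 mol, n(OI-) = 0.205 mol.
Henderson–Hasselbalch with mole ratio 0.205/0.556: pH = 10.68 + (-0.433)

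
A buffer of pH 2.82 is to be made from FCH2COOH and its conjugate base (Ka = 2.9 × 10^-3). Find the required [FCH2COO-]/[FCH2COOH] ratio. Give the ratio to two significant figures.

pKa = -log(2.9 × 10^-3) = 2.538
pH = pKa + log(r) ⇒ log(r) = 2.82 − 2.538 = +0.282
r = [FCH2COO-]/[FCH2COOH] = 10^(+0.282) = 1.91

ratio = 1.9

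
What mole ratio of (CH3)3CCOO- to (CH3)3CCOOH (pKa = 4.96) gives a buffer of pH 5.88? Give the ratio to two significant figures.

ratio = 8.3

pH = pKa + log(r) ⇒ log(r) = 5.88 − 4.96 = +0.92
r = [(CH3)3CCOO-]/[(CH3)3CCOOH] = 10^(+0.92) = 8.32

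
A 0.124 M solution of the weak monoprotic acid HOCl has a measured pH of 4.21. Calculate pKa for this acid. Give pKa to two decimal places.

[H+] = 10^(-4.21) = 6.17 × 10^-5 M
At equilibrium [HA] = 0.124 − 6.17 × 10^-5 = 1.24 × 10^-1 M
Ka = [H+][A-]/[HA] = (6.17 × 10^-5)² / 1.24 × 10^-1 = 3.07 × 10^-8
pKa = -log(3.07 × 10^-8) = 7.51

pKa = 7.51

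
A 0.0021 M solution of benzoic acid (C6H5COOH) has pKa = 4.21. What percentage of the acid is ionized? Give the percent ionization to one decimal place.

15.7%

C6H5COOH ⇌ C6H5COO- + H+; let x = [H+] at equilibrium.
Ka = 10^(−4.21) = 6.17 × 10^-5
Solve x² + 6.17e-05x − 1.3e-07 = 0 → x = 3.30 × 10^-4 M
Fraction ionized = 3.30 × 10^-4 / 0.0021 = 0.1571 → 15.7%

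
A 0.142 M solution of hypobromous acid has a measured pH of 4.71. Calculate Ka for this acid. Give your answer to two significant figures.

Ka = 2.7 × 10^-9

[H+] = 10^(-4.71) = 1.95 × 10^-5 M
At equilibrium [HA] = 0.142 − 1.95 × 10^-5 = 1.42 × 10^-1 M
Ka = [H+][A-]/[HA] = (1.95 × 10^-5)² / 1.42 × 10^-1 = 2.7 × 10^-9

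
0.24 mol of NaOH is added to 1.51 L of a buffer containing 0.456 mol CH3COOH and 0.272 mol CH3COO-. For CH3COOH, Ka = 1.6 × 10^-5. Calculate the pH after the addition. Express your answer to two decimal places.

OH- converts CH3COOH to CH3COO-: CH3COOH → 0.216 mol, CH3COO- → 0.512 mol.
pKa = −log(1.6 × 10^-5) = 4.796
Henderson–Hasselbalch with mole ratio 0.512/0.216: pH = 4.796 + (+0.375)

pH = 5.17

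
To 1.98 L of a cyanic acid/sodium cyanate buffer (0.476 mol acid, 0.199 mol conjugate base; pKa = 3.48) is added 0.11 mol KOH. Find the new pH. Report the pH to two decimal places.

pH = 3.41

After neutralization: n(HOCN) = 0.366 mol, n(OCN-) = 0.309 mol.
pH = pKa + log(n_OCN-/n_HOCN) = 3.48 + log(0.309/0.366) = 3.48 + (-0.074)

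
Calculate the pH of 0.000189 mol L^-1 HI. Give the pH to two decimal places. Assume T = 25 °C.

HI is a strong acid and dissociates completely, so [H+] = 0.000189 M.
pH = -log(0.000189) = 3.72

pH = 3.72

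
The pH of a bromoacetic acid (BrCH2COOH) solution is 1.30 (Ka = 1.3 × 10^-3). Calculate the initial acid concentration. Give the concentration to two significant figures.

C₀ = 2.0 M

[H+] = 10^(-1.30) = 5.01 × 10^-2 M = x
Ka = x²/(C₀ − x) ⇒ C₀ = x + x²/Ka
C₀ = 5.01 × 10^-2 + (5.01 × 10^-2)²/(1.3 × 10^-3) = 1.98 M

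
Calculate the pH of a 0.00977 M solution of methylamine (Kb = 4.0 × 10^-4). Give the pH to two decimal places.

pH = 11.25

CH3NH2 + H2O ⇌ CH3NH3+ + OH-
From the ICE table, Kb = [OH-]²/(0.00977 − [OH-]) = 4.0 × 10^-4.
The 5% rule fails; solving [OH-]² + Kb·[OH-] − Kb·C₀ = 0 exactly:
[OH-] = [−0.0004 + √(0.0004² + 1.56e-05)]/2 = 1.79 × 10^-3 M
pOH = 2.75, so pH = 14.00 − pOH = 11.25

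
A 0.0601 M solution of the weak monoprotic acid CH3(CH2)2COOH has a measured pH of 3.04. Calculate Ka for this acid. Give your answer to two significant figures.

Ka = 1.4 × 10^-5

[H+] = 10^(-3.04) = 9.12 × 10^-4 M
At equilibrium [HA] = 0.0601 − 9.12 × 10^-4 = 5.92 × 10^-2 M
Ka = [H+][A-]/[HA] = (9.12 × 10^-4)² / 5.92 × 10^-2 = 1.4 × 10^-5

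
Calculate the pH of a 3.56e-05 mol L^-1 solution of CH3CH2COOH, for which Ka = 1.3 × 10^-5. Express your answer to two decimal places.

CH3CH2COOH ⇌ CH3CH2COO- + H+
Ka = [H+]²/(3.56e-05 − [H+]) = 1.3 × 10^-5
[H+] is not negligible relative to C₀; solve [H+]² + 1.3e-05·[H+] − 4.63e-10 = 0.
[H+] = [−1.3e-05 + √(1.3e-05² + 1.85e-09)]/2 = 1.60 × 10^-5 M
pH = −log[H+] = −log(1.60 × 10^-5) = 4.80

pH = 4.80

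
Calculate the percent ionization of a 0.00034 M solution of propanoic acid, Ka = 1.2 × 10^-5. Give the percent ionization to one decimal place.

17.1%

CH3CH2COOH ⇌ CH3CH2COO- + H+; let x = [H+] at equilibrium.
Solve x² + 1.2e-05x − 4.08e-09 = 0 → x = 5.82 × 10^-5 M
Fraction ionized = 5.82 × 10^-5 / 0.00034 = 0.1712 → 17.1%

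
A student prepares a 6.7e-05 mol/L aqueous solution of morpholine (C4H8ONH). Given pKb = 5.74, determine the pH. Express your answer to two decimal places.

pH = 9.01

C4H8ONH + H2O ⇌ C4H8ONH2+ + OH-
Kb = 10^(−5.74) = 1.82 × 10^-6
From the ICE table, Kb = x²/(6.7e-05 − x) = 1.82 × 10^-6.
Here C₀/Kb ≈ 36.8, so the small-x approximation fails. Use the quadratic:
x = (−Kb + √(Kb² + 4·Kb·C₀))/2 = 1.02 × 10^-5 M
pOH = −log(1.02 × 10^-5) = 4.99; pH = 14.00 − 4.99 = 9.01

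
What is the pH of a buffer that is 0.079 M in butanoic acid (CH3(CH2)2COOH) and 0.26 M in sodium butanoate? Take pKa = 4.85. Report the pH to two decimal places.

Using pH = pKa + log([base]/[acid]) with [base]/[acid] = 0.26/0.079:
pH = 4.85 + (+0.517) = 5.37

pH = 5.37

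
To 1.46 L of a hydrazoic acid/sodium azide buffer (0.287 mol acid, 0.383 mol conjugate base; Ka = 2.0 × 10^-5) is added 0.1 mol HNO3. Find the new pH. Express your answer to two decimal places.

pH = 4.56

Added H+ converts N3- to HN3: HN3 → 0.387 mol, N3- → 0.283 mol.
pKa = −log(2.0 × 10^-5) = 4.699
pH = pKa + log(n_N3-/n_HN3) = 4.699 + log(0.283/0.387) = 4.699 + (-0.136)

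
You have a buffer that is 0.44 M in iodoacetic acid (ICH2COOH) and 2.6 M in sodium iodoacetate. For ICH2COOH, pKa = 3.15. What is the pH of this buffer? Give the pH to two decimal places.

pH = pKa + log([A⁻]/[HA]) = 3.15 + log(2.6/0.44)
pH = 3.15 + (+0.772) = 3.92

pH = 3.92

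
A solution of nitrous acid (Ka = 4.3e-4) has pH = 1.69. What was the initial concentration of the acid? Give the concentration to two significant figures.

C₀ = 9.9 × 10^-1 M

[H+] = 10^(-1.69) = 2.04 × 10^-2 M = x
Ka = x²/(C₀ − x) ⇒ C₀ = x + x²/Ka
C₀ = 2.04 × 10^-2 + (2.04 × 10^-2)²/(4.3 × 10^-4) = 9.88 × 10^-1 M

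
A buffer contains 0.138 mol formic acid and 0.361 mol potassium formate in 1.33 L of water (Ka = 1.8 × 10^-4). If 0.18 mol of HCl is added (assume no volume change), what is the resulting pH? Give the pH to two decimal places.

pH = 3.50

After neutralization: n(HCOOH) = 0.318 mol, n(HCOO-) = 0.181 mol.
pKa = −log(1.8 × 10^-4) = 3.745
pH = pKa + log(n_HCOO-/n_HCOOH) = 3.745 + log(0.181/0.318) = 3.745 + (-0.245)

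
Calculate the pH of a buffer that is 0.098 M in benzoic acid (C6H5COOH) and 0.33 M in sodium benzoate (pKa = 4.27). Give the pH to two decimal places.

pH = pKa + log([A⁻]/[HA]) = 4.27 + log(0.33/0.098)
pH = 4.27 + (+0.527) = 4.80

pH = 4.80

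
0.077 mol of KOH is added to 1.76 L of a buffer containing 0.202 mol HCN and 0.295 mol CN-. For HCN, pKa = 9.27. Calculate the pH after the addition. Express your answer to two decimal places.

pH = 9.74

After neutralization: n(HCN) = 0.125 mol, n(CN-) = 0.372 mol.
pH = pKa + log(n_CN-/n_HCN) = 9.27 + log(0.372/0.125) = 9.27 + (+0.474)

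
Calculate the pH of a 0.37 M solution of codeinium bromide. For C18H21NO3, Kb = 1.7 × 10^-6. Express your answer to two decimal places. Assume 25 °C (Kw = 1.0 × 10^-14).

C18H22NO3+ is the conjugate acid of the weak base C18H21NO3.
Ka = Kw/Kb = 1.0×10^-14 / 1.7 × 10^-6 = 5.88 × 10^-9
Ka = [H+]²/(0.37 − [H+]) = 5.88 × 10^-9
Neglecting [H+] in the denominator: [H+] = √(5.88 × 10^-9 × 0.37) = 4.66 × 10^-5 M
pH = −log(4.66 × 10^-5) = 4.33

pH = 4.33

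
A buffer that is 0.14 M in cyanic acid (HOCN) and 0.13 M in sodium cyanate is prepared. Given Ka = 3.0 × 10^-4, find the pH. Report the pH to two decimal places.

pH = 3.49

pKa = −log(3.0 × 10^-4) = 3.523
Using pH = pKa + log([base]/[acid]) with [base]/[acid] = 0.13/0.14:
pH = 3.523 + (-0.032) = 3.49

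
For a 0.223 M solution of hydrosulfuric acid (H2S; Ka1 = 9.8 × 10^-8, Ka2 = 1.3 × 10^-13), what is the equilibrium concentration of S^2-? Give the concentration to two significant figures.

First ionization gives [H+] ≈ [HS-] = 1.48 × 10^-4 M.
Second step: Ka2 = [H+][S^2-]/[HS-] ≈ [S^2-] (since [H+] ≈ [HS-]).
So [S^2-] ≈ Ka2.

1.3 × 10^-13 M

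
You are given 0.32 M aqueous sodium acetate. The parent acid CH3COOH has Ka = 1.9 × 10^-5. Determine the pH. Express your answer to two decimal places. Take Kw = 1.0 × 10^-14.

pH = 9.11

CH3COO- is the conjugate base of the weak acid CH3COOH.
Kb = Kw/Ka = 1.0×10^-14 / 1.9 × 10^-5 = 5.26 × 10^-10
Kb = x²/(0.32 − x) = 5.26 × 10^-10
Assume x ≪ 0.32: x ≈ √(5.26 × 10^-10 × 0.32) = 1.30 × 10^-5 M
Check: 0.0041% ionized — well under 5%, approximation valid.
pOH = −log(1.30 × 10^-5) = 4.89; pH = 14.00 − 4.89 = 9.11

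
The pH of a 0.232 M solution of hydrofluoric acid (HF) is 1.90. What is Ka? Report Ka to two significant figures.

Ka = 7.2 × 10^-4

[H+] = 10^(-1.90) = 1.26 × 10^-2 M
At equilibrium [HA] = 0.232 − 1.26 × 10^-2 = 2.19 × 10^-1 M
Ka = [H+][A-]/[HA] = (1.26 × 10^-2)² / 2.19 × 10^-1 = 7.2 × 10^-4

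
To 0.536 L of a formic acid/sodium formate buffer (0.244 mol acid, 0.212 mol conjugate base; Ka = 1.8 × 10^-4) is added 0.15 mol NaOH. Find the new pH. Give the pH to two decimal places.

OH- converts HCOOH to HCOO-: HCOOH → 0.094 mol, HCOO- → 0.362 mol.
pKa = −log(1.8 × 10^-4) = 3.745
pH = pKa + log(n_HCOO-/n_HCOOH) = 3.745 + log(0.362/0.094) = 3.745 + (+0.586)

pH = 4.33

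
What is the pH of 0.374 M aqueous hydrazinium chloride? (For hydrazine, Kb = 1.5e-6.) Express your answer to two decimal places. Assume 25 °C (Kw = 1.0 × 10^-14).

pH = 4.30

N2H5+ is the conjugate acid of the weak base N2H4.
Ka = Kw/Kb = 1.0×10^-14 / 1.5 × 10^-6 = 6.67 × 10^-9
Ka = [H+]²/(0.374 − [H+]) = 6.67 × 10^-9
Neglecting [H+] in the denominator: [H+] = √(6.67 × 10^-9 × 0.374) = 4.99 × 10^-5 M
([H+]/C₀ = 0.013% < 5%, so the approximation holds.)
pH = −log(4.99 × 10^-5) = 4.30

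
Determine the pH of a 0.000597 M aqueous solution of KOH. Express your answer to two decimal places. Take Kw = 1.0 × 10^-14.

KOH is a strong base; [OH-] = 0.000597 M.
pOH = -log(0.000597) = 3.22
pH = 14.00 - 3.22 = 10.78

pH = 10.78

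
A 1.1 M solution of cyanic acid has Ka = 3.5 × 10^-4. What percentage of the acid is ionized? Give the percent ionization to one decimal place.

1.8%

HOCN ⇌ OCN- + H+; let x = [H+] at equilibrium.
x ≈ √(Ka·C₀) = √(3.5 × 10^-4 × 1.1) = 1.96 × 10^-2 M
% ionization = x/C₀ × 100% = 1.96 × 10^-2/1.1 × 100% = 1.8%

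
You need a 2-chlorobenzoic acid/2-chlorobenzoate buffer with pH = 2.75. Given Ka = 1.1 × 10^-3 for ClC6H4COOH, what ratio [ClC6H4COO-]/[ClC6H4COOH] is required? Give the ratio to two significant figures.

ratio = 0.62

pKa = -log(1.1 × 10^-3) = 2.959
pH = pKa + log(r) ⇒ log(r) = 2.75 − 2.959 = -0.209
r = [ClC6H4COO-]/[ClC6H4COOH] = 10^(-0.209) = 0.618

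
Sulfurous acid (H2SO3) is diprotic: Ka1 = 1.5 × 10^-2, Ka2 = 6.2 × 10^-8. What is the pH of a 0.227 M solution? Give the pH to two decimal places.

pH = 1.29

Ka1 ≫ Ka2, so treat the first dissociation as the only significant source of H+.
Ka1 = x²/(0.227 − x) = 1.5 × 10^-2
Solving the quadratic: x = (−Ka1 + √(Ka1² + 4·Ka1·C₀))/2 = 5.13 × 10^-2 M
pH = −log(5.13 × 10^-2) = 1.29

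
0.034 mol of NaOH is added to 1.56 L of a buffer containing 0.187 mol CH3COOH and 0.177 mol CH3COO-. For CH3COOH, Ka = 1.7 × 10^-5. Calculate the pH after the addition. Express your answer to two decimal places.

OH- converts CH3COOH to CH3COO-: CH3COOH → 0.153 mol, CH3COO- → 0.211 mol.
pKa = −log(1.7 × 10^-5) = 4.770
Henderson–Hasselbalch with mole ratio 0.211/0.153: pH = 4.770 + (+0.140)

pH = 4.91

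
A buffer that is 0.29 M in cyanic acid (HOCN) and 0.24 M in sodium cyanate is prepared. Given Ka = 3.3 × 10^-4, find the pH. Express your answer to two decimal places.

pKa = −log(3.3 × 10^-4) = 3.481
Henderson–Hasselbalch: pH = pKa + log([OCN-]/[HOCN]) = 3.481 + log(0.24/0.29)
pH = 3.481 + (-0.082) = 3.40

pH = 3.40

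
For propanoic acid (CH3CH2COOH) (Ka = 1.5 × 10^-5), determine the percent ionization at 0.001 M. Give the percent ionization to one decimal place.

CH3CH2COOH ⇌ CH3CH2COO- + H+; let x = [H+] at equilibrium.
Solve x² + 1.5e-05x − 1.5e-08 = 0 → x = 1.15 × 10^-4 M
Fraction ionized = 1.15 × 10^-4 / 0.001 = 0.1150 → 11.5%

11.5%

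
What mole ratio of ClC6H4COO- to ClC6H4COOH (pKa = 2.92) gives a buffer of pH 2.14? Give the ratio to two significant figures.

pH = pKa + log(r) ⇒ log(r) = 2.14 − 2.92 = -0.78
r = [ClC6H4COO-]/[ClC6H4COOH] = 10^(-0.78) = 0.166

ratio = 0.17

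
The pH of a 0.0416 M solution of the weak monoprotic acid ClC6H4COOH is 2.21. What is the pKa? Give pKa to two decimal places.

[H+] = 10^(-2.21) = 6.17 × 10^-3 M
At equilibrium [HA] = 0.0416 − 6.17 × 10^-3 = 3.54 × 10^-2 M
Ka = [H+][A-]/[HA] = (6.17 × 10^-3)² / 3.54 × 10^-2 = 1.08 × 10^-3
pKa = -log(1.08 × 10^-3) = 2.97

pKa = 2.97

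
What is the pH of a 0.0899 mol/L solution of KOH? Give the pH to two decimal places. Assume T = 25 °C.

KOH is a strong base; [OH-] = 0.0899 M.
pOH = -log(0.0899) = 1.05
pH = 14.00 - 1.05 = 12.95

pH = 12.95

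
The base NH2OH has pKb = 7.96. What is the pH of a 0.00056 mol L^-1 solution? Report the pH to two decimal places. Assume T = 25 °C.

NH2OH + H2O ⇌ NH3OH+ + OH-
Kb = 10^(−7.96) = 1.10 × 10^-8
From the ICE table, Kb = [OH-]²/(0.00056 − [OH-]) = 1.10 × 10^-8.
Neglecting [OH-] in the denominator: [OH-] = √(1.10 × 10^-8 × 0.00056) = 2.48 × 10^-6 M
pOH = −log(2.48 × 10^-6) = 5.61; pH = 14.00 − 5.61 = 8.39

pH = 8.39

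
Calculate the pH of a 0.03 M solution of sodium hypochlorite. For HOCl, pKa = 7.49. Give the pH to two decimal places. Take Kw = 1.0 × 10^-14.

OCl- is the conjugate base of the weak acid HOCl.
Ka = 10^(−7.49) = 3.24 × 10^-8
Kb = Kw/Ka = 1.0×10^-14 / 3.24 × 10^-8 = 3.09 × 10^-7
Let x = [OH-] at equilibrium. Kb = x²/(0.03 − x).
Assume x ≪ 0.03: x ≈ √(3.09 × 10^-7 × 0.03) = 9.63 × 10^-5 M
Check: 0.32% ionized — well under 5%, approximation valid.
pOH = −log(9.63 × 10^-5) = 4.02; pH = 14.00 − 4.02 = 9.98

pH = 9.98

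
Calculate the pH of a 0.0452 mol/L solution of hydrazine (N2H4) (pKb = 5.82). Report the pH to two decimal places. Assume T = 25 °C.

N2H4 + H2O ⇌ N2H5+ + OH-
Kb = 10^(−5.82) = 1.51 × 10^-6
Let x = [OH-] at equilibrium. Kb = x²/(0.0452 − x).
Assume x ≪ 0.0452: x ≈ √(1.51 × 10^-6 × 0.0452) = 2.61 × 10^-4 M
pOH = 3.58, so pH = 14.00 − pOH = 10.42

pH = 10.42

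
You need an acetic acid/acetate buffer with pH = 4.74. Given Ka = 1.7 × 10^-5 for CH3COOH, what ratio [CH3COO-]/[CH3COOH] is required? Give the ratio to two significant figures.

pKa = -log(1.7 × 10^-5) = 4.770
pH = pKa + log(r) ⇒ log(r) = 4.74 − 4.770 = -0.030
r = [CH3COO-]/[CH3COOH] = 10^(-0.030) = 0.933

ratio = 0.93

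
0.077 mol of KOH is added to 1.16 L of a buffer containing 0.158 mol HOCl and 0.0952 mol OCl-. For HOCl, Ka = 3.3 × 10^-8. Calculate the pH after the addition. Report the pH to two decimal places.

OH- converts HOCl to OCl-: HOCl → 0.081 mol, OCl- → 0.172 mol.
pKa = −log(3.3 × 10^-8) = 7.481
pH = pKa + log([A⁻]/[HA]) = 7.481 + log(0.172/0.081) = 7.481 +0.327

pH = 7.81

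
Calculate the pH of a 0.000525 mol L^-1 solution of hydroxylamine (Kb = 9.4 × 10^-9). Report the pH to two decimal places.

pH = 8.35

NH2OH + H2O ⇌ NH3OH+ + OH-
Kb = x²/(0.000525 − x) = 9.4 × 10^-9
Since Kb ≪ C₀, x ≈ √(Kb·C₀) = 2.22 × 10^-6 M.
Check: 0.42% ionized — well under 5%, approximation valid.
pOH = 5.65, so pH = 14.00 − pOH = 8.35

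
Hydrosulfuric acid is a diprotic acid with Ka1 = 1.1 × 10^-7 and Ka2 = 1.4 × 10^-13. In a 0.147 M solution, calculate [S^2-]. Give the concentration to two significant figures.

First ionization gives [H+] ≈ [HS-] = 1.27 × 10^-4 M.
Second step: Ka2 = [H+][S^2-]/[HS-] ≈ [S^2-] (since [H+] ≈ [HS-]).
So [S^2-] ≈ Ka2.

1.4 × 10^-13 M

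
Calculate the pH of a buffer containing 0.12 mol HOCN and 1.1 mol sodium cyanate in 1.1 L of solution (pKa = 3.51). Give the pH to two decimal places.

pH = 4.47

pH = pKa + log([A⁻]/[HA]) = 3.51 + log(1.1/0.12)
pH = 3.51 + (+0.962) = 4.47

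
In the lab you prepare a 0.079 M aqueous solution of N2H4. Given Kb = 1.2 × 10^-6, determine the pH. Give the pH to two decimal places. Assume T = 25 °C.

N2H4 + H2O ⇌ N2H5+ + OH-
Let x = [OH-] at equilibrium. Kb = x²/(0.079 − x).
Assume x ≪ 0.079: x ≈ √(1.2 × 10^-6 × 0.079) = 3.08 × 10^-4 M
Check: 0.39% ionized — well under 5%, approximation valid.
pOH = −log(3.08 × 10^-4) = 3.51; pH = 14.00 − 3.51 = 10.49

pH = 10.49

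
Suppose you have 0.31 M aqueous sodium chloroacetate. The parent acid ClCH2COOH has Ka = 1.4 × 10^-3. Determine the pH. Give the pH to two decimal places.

ClCH2COO- is the conjugate base of the weak acid ClCH2COOH.
Kb = Kw/Ka = 1.0×10^-14 / 1.4 × 10^-3 = 7.14 × 10^-12
Let x = [OH-] at equilibrium. Kb = x²/(0.31 − x).
Assume x ≪ 0.31: x ≈ √(7.14 × 10^-12 × 0.31) = 1.49 × 10^-6 M
pOH = −log(1.49 × 10^-6) = 5.83; pH = 14.00 − 5.83 = 8.17

pH = 8.17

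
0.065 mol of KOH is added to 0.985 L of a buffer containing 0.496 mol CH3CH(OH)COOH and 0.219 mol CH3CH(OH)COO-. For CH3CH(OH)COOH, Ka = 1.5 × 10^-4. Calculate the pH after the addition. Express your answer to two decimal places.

pH = 3.64

After neutralization: n(CH3CH(OH)COOH) = 0.431 mol, n(CH3CH(OH)COO-) = 0.284 mol.
pKa = −log(1.5 × 10^-4) = 3.824
pH = pKa + log([A⁻]/[HA]) = 3.824 + log(0.284/0.431) = 3.824 -0.181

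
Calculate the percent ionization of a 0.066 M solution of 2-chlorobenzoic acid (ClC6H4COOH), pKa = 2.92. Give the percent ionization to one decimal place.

12.6%

ClC6H4COOH ⇌ ClC6H4COO- + H+; let x = [H+] at equilibrium.
Ka = 10^(−2.92) = 1.20 × 10^-3
Ka = x²/(C₀ − x); solving the quadratic gives x = 8.32 × 10^-3 M.
% ionization = x/C₀ × 100% = 8.32 × 10^-3/0.066 × 100% = 12.6%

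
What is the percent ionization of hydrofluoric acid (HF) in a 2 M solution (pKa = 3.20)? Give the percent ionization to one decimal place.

1.8%

HF ⇌ F- + H+; let x = [H+] at equilibrium.
Ka = 10^(−3.20) = 6.31 × 10^-4
x ≈ √(Ka·C₀) = √(6.31 × 10^-4 × 2) = 3.55 × 10^-2 M
Fraction ionized = 3.55 × 10^-2 / 2 = 0.0177 → 1.8%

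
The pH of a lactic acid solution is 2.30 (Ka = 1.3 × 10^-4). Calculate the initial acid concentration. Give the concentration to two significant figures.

[H+] = 10^(-2.30) = 5.01 × 10^-3 M = x
Ka = x²/(C₀ − x) ⇒ C₀ = x + x²/Ka
C₀ = 5.01 × 10^-3 + (5.01 × 10^-3)²/(1.3 × 10^-4) = 1.98 × 10^-1 M

C₀ = 2.0 × 10^-1 M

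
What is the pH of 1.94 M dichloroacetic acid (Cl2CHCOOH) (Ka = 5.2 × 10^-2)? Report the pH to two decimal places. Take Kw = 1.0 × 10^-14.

pH = 0.53

Cl2CHCOOH ⇌ Cl2CHCOO- + H+
Ka = [H+]²/(1.94 − [H+]) = 5.2 × 10^-2
The 5% rule fails; solving [H+]² + Ka·[H+] − Ka·C₀ = 0 exactly:
[H+] = [−0.052 + √(0.052² + 0.404)]/2 = 2.93 × 10^-1 M
pH = −log(2.93 × 10^-1) = 0.53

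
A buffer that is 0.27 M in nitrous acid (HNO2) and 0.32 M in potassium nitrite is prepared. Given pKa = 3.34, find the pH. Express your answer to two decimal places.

Henderson–Hasselbalch: pH = pKa + log([NO2-]/[HNO2]) = 3.34 + log(0.32/0.27)
pH = 3.34 + (+0.074) = 3.41

pH = 3.41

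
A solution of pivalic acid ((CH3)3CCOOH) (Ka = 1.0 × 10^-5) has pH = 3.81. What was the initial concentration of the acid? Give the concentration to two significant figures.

C₀ = 2.6 × 10^-3 M

[H+] = 10^(-3.81) = 1.55 × 10^-4 M = x
Ka = x²/(C₀ − x) ⇒ C₀ = x + x²/Ka
C₀ = 1.55 × 10^-4 + (1.55 × 10^-4)²/(1.0 × 10^-5) = 2.56 × 10^-3 M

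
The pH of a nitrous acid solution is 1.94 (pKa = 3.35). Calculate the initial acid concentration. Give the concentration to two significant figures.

C₀ = 3.1 × 10^-1 M

[H+] = 10^(-1.94) = 1.15 × 10^-2 M = x
Ka = 10^(−3.35) = 4.47 × 10^-4
Ka = x²/(C₀ − x) ⇒ C₀ = x + x²/Ka
C₀ = 1.15 × 10^-2 + (1.15 × 10^-2)²/(4.47 × 10^-4) = 3.07 × 10^-1 M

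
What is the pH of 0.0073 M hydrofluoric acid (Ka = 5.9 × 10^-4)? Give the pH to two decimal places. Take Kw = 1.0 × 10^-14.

HF ⇌ F- + H+
Ka = [H+]²/(0.0073 − [H+]) = 5.9 × 10^-4
Here C₀/Ka ≈ 12.4, so the small-[H+] approximation fails. Use the quadratic:
[H+] = (−Ka + √(Ka² + 4·Ka·C₀))/2 = 1.80 × 10^-3 M
pH = −log(1.80 × 10^-3) = 2.74

pH = 2.74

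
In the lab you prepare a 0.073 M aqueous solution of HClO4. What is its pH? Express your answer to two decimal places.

HClO4 is a strong acid and dissociates completely, so [H+] = 0.073 M.
pH = -log(0.073) = 1.14

pH = 1.14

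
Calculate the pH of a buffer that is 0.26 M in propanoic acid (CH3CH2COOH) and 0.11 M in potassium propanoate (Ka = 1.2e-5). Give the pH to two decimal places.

pKa = −log(1.2 × 10^-5) = 4.921
Henderson–Hasselbalch: pH = pKa + log([CH3CH2COO-]/[CH3CH2COOH]) = 4.921 + log(0.11/0.26)
pH = 4.921 + (-0.374) = 4.55

pH = 4.55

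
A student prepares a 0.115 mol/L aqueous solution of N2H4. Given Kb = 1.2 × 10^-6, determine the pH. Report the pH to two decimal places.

pH = 10.57

N2H4 + H2O ⇌ N2H5+ + OH-
Kb = x²/(0.115 − x) = 1.2 × 10^-6
Neglecting x in the denominator: x = √(1.2 × 10^-6 × 0.115) = 3.71 × 10^-4 M
Check: 0.32% ionized — well under 5%, approximation valid.
pOH = −log(3.71 × 10^-4) = 3.43; pH = 14.00 − 3.43 = 10.57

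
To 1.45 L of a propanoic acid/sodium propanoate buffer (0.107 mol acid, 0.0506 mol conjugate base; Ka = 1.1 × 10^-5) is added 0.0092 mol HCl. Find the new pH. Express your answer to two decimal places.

pH = 4.51

Added H+ converts CH3CH2COO- to CH3CH2COOH: CH3CH2COOH → 0.116 mol, CH3CH2COO- → 0.0414 mol.
pKa = −log(1.1 × 10^-5) = 4.959
Henderson–Hasselbalch with mole ratio 0.0414/0.116: pH = 4.959 + (-0.447)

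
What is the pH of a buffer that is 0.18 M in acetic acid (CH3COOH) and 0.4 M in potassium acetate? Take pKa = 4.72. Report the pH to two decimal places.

Using pH = pKa + log([base]/[acid]) with [base]/[acid] = 0.4/0.18:
pH = 4.72 + (+0.347) = 5.07

pH = 5.07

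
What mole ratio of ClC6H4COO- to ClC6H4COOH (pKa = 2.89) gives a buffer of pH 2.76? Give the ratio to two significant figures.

ratio = 0.74

pH = pKa + log(r) ⇒ log(r) = 2.76 − 2.89 = -0.13
r = [ClC6H4COO-]/[ClC6H4COOH] = 10^(-0.13) = 0.741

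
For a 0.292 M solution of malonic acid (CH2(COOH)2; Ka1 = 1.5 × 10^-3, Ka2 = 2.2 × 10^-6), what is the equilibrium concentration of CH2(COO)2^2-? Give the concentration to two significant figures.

2.2 × 10^-6 M

First ionization gives [H+] ≈ [CH2(COOH)COO-] = 2.02 × 10^-2 M.
Second step: Ka2 = [H+][CH2(COO)2^2-]/[CH2(COOH)COO-] ≈ [CH2(COO)2^2-] (since [H+] ≈ [CH2(COOH)COO-]).
So [CH2(COO)2^2-] ≈ Ka2.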